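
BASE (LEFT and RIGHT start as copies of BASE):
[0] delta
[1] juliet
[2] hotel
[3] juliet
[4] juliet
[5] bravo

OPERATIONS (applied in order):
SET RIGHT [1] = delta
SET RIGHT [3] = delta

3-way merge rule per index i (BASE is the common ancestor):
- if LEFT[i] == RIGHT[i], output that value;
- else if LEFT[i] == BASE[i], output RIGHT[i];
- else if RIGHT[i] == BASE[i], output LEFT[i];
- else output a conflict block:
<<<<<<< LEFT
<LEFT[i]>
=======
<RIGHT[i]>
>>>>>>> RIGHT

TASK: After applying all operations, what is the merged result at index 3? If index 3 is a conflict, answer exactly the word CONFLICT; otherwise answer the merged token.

Answer: delta

Derivation:
Final LEFT:  [delta, juliet, hotel, juliet, juliet, bravo]
Final RIGHT: [delta, delta, hotel, delta, juliet, bravo]
i=0: L=delta R=delta -> agree -> delta
i=1: L=juliet=BASE, R=delta -> take RIGHT -> delta
i=2: L=hotel R=hotel -> agree -> hotel
i=3: L=juliet=BASE, R=delta -> take RIGHT -> delta
i=4: L=juliet R=juliet -> agree -> juliet
i=5: L=bravo R=bravo -> agree -> bravo
Index 3 -> delta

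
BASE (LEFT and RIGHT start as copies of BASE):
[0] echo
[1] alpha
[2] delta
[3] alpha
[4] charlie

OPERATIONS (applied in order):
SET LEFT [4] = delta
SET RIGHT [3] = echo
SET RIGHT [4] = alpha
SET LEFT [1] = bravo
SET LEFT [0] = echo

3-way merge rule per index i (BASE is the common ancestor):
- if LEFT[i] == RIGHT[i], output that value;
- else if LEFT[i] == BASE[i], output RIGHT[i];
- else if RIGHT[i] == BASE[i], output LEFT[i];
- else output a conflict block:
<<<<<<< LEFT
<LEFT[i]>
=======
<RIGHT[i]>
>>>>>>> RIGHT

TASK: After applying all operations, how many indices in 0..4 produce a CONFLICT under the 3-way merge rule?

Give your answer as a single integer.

Answer: 1

Derivation:
Final LEFT:  [echo, bravo, delta, alpha, delta]
Final RIGHT: [echo, alpha, delta, echo, alpha]
i=0: L=echo R=echo -> agree -> echo
i=1: L=bravo, R=alpha=BASE -> take LEFT -> bravo
i=2: L=delta R=delta -> agree -> delta
i=3: L=alpha=BASE, R=echo -> take RIGHT -> echo
i=4: BASE=charlie L=delta R=alpha all differ -> CONFLICT
Conflict count: 1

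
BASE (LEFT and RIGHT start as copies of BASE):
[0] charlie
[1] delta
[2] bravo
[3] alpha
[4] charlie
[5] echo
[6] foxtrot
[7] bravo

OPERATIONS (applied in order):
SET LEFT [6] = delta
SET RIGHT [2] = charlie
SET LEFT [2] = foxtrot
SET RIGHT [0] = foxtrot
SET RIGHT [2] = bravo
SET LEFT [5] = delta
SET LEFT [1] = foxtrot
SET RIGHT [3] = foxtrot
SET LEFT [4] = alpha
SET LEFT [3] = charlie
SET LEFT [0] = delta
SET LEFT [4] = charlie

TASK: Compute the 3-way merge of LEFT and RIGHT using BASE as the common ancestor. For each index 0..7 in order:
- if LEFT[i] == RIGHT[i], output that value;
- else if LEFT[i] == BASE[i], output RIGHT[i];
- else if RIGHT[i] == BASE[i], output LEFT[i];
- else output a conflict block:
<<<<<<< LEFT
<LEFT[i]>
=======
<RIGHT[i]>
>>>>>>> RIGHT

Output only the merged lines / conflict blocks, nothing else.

Final LEFT:  [delta, foxtrot, foxtrot, charlie, charlie, delta, delta, bravo]
Final RIGHT: [foxtrot, delta, bravo, foxtrot, charlie, echo, foxtrot, bravo]
i=0: BASE=charlie L=delta R=foxtrot all differ -> CONFLICT
i=1: L=foxtrot, R=delta=BASE -> take LEFT -> foxtrot
i=2: L=foxtrot, R=bravo=BASE -> take LEFT -> foxtrot
i=3: BASE=alpha L=charlie R=foxtrot all differ -> CONFLICT
i=4: L=charlie R=charlie -> agree -> charlie
i=5: L=delta, R=echo=BASE -> take LEFT -> delta
i=6: L=delta, R=foxtrot=BASE -> take LEFT -> delta
i=7: L=bravo R=bravo -> agree -> bravo

Answer: <<<<<<< LEFT
delta
=======
foxtrot
>>>>>>> RIGHT
foxtrot
foxtrot
<<<<<<< LEFT
charlie
=======
foxtrot
>>>>>>> RIGHT
charlie
delta
delta
bravo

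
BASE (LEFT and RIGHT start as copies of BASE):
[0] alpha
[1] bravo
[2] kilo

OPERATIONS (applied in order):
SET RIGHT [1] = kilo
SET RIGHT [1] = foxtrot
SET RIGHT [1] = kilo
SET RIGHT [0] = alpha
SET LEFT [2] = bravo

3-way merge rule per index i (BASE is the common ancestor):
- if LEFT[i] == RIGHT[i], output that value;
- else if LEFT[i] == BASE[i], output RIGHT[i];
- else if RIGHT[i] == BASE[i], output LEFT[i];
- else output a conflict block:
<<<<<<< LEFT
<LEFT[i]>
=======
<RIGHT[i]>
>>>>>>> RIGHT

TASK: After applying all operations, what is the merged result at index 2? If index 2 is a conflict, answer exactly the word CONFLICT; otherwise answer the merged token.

Final LEFT:  [alpha, bravo, bravo]
Final RIGHT: [alpha, kilo, kilo]
i=0: L=alpha R=alpha -> agree -> alpha
i=1: L=bravo=BASE, R=kilo -> take RIGHT -> kilo
i=2: L=bravo, R=kilo=BASE -> take LEFT -> bravo
Index 2 -> bravo

Answer: bravo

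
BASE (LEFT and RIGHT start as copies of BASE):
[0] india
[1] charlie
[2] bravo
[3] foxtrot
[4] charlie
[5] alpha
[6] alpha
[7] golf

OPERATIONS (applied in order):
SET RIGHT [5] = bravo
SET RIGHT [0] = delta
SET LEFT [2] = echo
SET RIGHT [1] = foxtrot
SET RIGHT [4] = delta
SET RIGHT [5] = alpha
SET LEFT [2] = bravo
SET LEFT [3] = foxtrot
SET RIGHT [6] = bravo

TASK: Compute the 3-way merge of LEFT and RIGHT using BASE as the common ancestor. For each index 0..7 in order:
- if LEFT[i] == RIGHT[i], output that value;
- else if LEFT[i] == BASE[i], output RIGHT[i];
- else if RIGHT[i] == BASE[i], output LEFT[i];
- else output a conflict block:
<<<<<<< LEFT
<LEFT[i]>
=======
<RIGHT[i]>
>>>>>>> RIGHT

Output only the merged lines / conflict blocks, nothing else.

Answer: delta
foxtrot
bravo
foxtrot
delta
alpha
bravo
golf

Derivation:
Final LEFT:  [india, charlie, bravo, foxtrot, charlie, alpha, alpha, golf]
Final RIGHT: [delta, foxtrot, bravo, foxtrot, delta, alpha, bravo, golf]
i=0: L=india=BASE, R=delta -> take RIGHT -> delta
i=1: L=charlie=BASE, R=foxtrot -> take RIGHT -> foxtrot
i=2: L=bravo R=bravo -> agree -> bravo
i=3: L=foxtrot R=foxtrot -> agree -> foxtrot
i=4: L=charlie=BASE, R=delta -> take RIGHT -> delta
i=5: L=alpha R=alpha -> agree -> alpha
i=6: L=alpha=BASE, R=bravo -> take RIGHT -> bravo
i=7: L=golf R=golf -> agree -> golf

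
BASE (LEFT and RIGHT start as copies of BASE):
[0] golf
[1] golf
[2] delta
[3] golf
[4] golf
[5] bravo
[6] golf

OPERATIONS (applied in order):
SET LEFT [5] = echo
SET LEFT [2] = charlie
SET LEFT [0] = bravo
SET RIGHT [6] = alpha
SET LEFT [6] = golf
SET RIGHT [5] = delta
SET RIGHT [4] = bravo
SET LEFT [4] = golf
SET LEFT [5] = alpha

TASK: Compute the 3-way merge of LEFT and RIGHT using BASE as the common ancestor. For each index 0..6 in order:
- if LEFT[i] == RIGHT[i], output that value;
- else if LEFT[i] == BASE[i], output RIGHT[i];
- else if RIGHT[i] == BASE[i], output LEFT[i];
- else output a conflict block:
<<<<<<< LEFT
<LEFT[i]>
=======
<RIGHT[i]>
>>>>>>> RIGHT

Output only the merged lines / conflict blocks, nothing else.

Final LEFT:  [bravo, golf, charlie, golf, golf, alpha, golf]
Final RIGHT: [golf, golf, delta, golf, bravo, delta, alpha]
i=0: L=bravo, R=golf=BASE -> take LEFT -> bravo
i=1: L=golf R=golf -> agree -> golf
i=2: L=charlie, R=delta=BASE -> take LEFT -> charlie
i=3: L=golf R=golf -> agree -> golf
i=4: L=golf=BASE, R=bravo -> take RIGHT -> bravo
i=5: BASE=bravo L=alpha R=delta all differ -> CONFLICT
i=6: L=golf=BASE, R=alpha -> take RIGHT -> alpha

Answer: bravo
golf
charlie
golf
bravo
<<<<<<< LEFT
alpha
=======
delta
>>>>>>> RIGHT
alpha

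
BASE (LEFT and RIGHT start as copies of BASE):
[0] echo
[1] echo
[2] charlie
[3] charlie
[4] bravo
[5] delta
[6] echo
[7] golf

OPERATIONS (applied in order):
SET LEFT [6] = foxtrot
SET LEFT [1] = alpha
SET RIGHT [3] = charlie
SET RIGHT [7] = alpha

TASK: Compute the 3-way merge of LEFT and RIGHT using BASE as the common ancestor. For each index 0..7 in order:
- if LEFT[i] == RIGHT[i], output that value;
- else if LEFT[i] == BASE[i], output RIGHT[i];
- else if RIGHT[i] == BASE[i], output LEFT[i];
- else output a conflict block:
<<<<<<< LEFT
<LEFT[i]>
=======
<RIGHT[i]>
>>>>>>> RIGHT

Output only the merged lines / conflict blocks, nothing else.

Final LEFT:  [echo, alpha, charlie, charlie, bravo, delta, foxtrot, golf]
Final RIGHT: [echo, echo, charlie, charlie, bravo, delta, echo, alpha]
i=0: L=echo R=echo -> agree -> echo
i=1: L=alpha, R=echo=BASE -> take LEFT -> alpha
i=2: L=charlie R=charlie -> agree -> charlie
i=3: L=charlie R=charlie -> agree -> charlie
i=4: L=bravo R=bravo -> agree -> bravo
i=5: L=delta R=delta -> agree -> delta
i=6: L=foxtrot, R=echo=BASE -> take LEFT -> foxtrot
i=7: L=golf=BASE, R=alpha -> take RIGHT -> alpha

Answer: echo
alpha
charlie
charlie
bravo
delta
foxtrot
alpha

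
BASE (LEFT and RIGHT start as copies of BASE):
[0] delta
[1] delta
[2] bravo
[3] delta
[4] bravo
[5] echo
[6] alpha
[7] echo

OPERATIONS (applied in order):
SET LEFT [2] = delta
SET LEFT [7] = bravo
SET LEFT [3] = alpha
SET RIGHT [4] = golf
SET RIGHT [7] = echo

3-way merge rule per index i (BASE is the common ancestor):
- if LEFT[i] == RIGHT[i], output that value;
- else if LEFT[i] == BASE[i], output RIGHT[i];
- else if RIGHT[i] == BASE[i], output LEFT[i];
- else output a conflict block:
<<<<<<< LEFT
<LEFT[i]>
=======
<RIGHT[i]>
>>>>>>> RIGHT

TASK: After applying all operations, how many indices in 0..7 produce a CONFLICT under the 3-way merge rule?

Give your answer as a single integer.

Answer: 0

Derivation:
Final LEFT:  [delta, delta, delta, alpha, bravo, echo, alpha, bravo]
Final RIGHT: [delta, delta, bravo, delta, golf, echo, alpha, echo]
i=0: L=delta R=delta -> agree -> delta
i=1: L=delta R=delta -> agree -> delta
i=2: L=delta, R=bravo=BASE -> take LEFT -> delta
i=3: L=alpha, R=delta=BASE -> take LEFT -> alpha
i=4: L=bravo=BASE, R=golf -> take RIGHT -> golf
i=5: L=echo R=echo -> agree -> echo
i=6: L=alpha R=alpha -> agree -> alpha
i=7: L=bravo, R=echo=BASE -> take LEFT -> bravo
Conflict count: 0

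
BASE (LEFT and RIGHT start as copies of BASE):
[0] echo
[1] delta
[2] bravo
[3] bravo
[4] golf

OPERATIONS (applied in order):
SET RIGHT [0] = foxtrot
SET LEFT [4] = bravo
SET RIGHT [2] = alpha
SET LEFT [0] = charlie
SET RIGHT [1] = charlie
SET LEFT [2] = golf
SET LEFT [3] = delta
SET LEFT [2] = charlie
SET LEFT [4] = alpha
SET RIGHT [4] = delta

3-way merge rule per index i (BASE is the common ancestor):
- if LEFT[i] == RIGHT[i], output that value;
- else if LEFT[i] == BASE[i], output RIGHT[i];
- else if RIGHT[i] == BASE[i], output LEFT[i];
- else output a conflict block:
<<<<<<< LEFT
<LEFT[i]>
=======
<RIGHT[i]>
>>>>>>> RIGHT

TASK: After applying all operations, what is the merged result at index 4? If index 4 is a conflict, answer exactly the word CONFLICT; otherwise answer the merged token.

Answer: CONFLICT

Derivation:
Final LEFT:  [charlie, delta, charlie, delta, alpha]
Final RIGHT: [foxtrot, charlie, alpha, bravo, delta]
i=0: BASE=echo L=charlie R=foxtrot all differ -> CONFLICT
i=1: L=delta=BASE, R=charlie -> take RIGHT -> charlie
i=2: BASE=bravo L=charlie R=alpha all differ -> CONFLICT
i=3: L=delta, R=bravo=BASE -> take LEFT -> delta
i=4: BASE=golf L=alpha R=delta all differ -> CONFLICT
Index 4 -> CONFLICT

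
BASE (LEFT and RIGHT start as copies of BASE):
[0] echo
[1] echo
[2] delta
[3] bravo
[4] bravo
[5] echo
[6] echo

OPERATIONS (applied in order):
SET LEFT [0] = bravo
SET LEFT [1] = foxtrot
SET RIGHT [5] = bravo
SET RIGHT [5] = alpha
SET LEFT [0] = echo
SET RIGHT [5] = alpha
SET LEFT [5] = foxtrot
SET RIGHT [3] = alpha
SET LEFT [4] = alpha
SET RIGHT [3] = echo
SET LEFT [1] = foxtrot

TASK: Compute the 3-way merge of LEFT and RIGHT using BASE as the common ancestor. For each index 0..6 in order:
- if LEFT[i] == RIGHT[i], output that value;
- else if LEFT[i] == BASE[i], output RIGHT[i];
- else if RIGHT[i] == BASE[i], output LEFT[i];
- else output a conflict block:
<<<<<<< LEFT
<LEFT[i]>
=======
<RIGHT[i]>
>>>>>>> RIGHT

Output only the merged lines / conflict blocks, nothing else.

Answer: echo
foxtrot
delta
echo
alpha
<<<<<<< LEFT
foxtrot
=======
alpha
>>>>>>> RIGHT
echo

Derivation:
Final LEFT:  [echo, foxtrot, delta, bravo, alpha, foxtrot, echo]
Final RIGHT: [echo, echo, delta, echo, bravo, alpha, echo]
i=0: L=echo R=echo -> agree -> echo
i=1: L=foxtrot, R=echo=BASE -> take LEFT -> foxtrot
i=2: L=delta R=delta -> agree -> delta
i=3: L=bravo=BASE, R=echo -> take RIGHT -> echo
i=4: L=alpha, R=bravo=BASE -> take LEFT -> alpha
i=5: BASE=echo L=foxtrot R=alpha all differ -> CONFLICT
i=6: L=echo R=echo -> agree -> echo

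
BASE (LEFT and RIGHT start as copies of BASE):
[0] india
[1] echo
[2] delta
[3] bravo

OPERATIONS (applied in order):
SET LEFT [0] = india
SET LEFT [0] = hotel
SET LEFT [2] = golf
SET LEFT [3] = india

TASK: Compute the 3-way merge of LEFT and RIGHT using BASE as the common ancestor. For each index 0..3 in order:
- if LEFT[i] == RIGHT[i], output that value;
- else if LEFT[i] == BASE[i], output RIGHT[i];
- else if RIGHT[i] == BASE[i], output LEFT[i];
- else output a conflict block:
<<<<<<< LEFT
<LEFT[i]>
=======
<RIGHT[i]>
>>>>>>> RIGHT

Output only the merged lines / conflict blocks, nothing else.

Final LEFT:  [hotel, echo, golf, india]
Final RIGHT: [india, echo, delta, bravo]
i=0: L=hotel, R=india=BASE -> take LEFT -> hotel
i=1: L=echo R=echo -> agree -> echo
i=2: L=golf, R=delta=BASE -> take LEFT -> golf
i=3: L=india, R=bravo=BASE -> take LEFT -> india

Answer: hotel
echo
golf
india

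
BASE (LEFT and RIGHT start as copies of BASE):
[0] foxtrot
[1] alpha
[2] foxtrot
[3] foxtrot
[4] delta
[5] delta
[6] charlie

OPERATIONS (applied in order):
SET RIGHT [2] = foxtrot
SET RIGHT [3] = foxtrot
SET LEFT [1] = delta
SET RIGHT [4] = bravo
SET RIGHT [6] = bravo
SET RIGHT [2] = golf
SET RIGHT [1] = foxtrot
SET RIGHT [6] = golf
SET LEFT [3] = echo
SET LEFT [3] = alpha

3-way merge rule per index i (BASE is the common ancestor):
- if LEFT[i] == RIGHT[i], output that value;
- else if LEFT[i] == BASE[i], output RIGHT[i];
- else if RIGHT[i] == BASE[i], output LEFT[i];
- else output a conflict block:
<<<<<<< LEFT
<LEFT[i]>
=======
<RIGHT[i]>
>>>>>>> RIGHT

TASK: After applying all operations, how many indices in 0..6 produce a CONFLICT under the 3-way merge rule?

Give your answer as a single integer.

Final LEFT:  [foxtrot, delta, foxtrot, alpha, delta, delta, charlie]
Final RIGHT: [foxtrot, foxtrot, golf, foxtrot, bravo, delta, golf]
i=0: L=foxtrot R=foxtrot -> agree -> foxtrot
i=1: BASE=alpha L=delta R=foxtrot all differ -> CONFLICT
i=2: L=foxtrot=BASE, R=golf -> take RIGHT -> golf
i=3: L=alpha, R=foxtrot=BASE -> take LEFT -> alpha
i=4: L=delta=BASE, R=bravo -> take RIGHT -> bravo
i=5: L=delta R=delta -> agree -> delta
i=6: L=charlie=BASE, R=golf -> take RIGHT -> golf
Conflict count: 1

Answer: 1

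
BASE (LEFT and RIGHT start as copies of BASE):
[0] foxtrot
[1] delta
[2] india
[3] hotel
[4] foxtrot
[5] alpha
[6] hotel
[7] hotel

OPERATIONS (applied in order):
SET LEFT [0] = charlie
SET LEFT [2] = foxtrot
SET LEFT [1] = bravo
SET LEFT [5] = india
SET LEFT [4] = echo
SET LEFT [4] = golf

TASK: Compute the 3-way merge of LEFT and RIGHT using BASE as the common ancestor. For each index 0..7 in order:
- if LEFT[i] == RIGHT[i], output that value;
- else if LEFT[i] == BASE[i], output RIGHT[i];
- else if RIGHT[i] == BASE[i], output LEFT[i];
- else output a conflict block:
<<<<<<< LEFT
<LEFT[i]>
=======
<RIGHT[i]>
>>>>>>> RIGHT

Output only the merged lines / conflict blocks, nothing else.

Answer: charlie
bravo
foxtrot
hotel
golf
india
hotel
hotel

Derivation:
Final LEFT:  [charlie, bravo, foxtrot, hotel, golf, india, hotel, hotel]
Final RIGHT: [foxtrot, delta, india, hotel, foxtrot, alpha, hotel, hotel]
i=0: L=charlie, R=foxtrot=BASE -> take LEFT -> charlie
i=1: L=bravo, R=delta=BASE -> take LEFT -> bravo
i=2: L=foxtrot, R=india=BASE -> take LEFT -> foxtrot
i=3: L=hotel R=hotel -> agree -> hotel
i=4: L=golf, R=foxtrot=BASE -> take LEFT -> golf
i=5: L=india, R=alpha=BASE -> take LEFT -> india
i=6: L=hotel R=hotel -> agree -> hotel
i=7: L=hotel R=hotel -> agree -> hotel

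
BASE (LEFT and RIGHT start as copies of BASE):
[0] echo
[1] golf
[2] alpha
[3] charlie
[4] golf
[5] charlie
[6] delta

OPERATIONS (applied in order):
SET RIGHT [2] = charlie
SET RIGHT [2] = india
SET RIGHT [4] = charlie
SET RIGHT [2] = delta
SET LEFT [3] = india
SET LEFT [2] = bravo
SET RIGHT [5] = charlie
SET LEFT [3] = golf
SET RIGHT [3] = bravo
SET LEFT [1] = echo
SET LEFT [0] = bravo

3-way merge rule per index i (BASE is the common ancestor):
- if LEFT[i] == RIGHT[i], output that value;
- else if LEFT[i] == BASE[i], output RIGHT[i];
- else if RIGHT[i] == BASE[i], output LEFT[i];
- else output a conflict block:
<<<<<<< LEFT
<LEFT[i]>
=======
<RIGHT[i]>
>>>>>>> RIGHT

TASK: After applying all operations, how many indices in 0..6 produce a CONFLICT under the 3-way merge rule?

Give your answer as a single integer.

Answer: 2

Derivation:
Final LEFT:  [bravo, echo, bravo, golf, golf, charlie, delta]
Final RIGHT: [echo, golf, delta, bravo, charlie, charlie, delta]
i=0: L=bravo, R=echo=BASE -> take LEFT -> bravo
i=1: L=echo, R=golf=BASE -> take LEFT -> echo
i=2: BASE=alpha L=bravo R=delta all differ -> CONFLICT
i=3: BASE=charlie L=golf R=bravo all differ -> CONFLICT
i=4: L=golf=BASE, R=charlie -> take RIGHT -> charlie
i=5: L=charlie R=charlie -> agree -> charlie
i=6: L=delta R=delta -> agree -> delta
Conflict count: 2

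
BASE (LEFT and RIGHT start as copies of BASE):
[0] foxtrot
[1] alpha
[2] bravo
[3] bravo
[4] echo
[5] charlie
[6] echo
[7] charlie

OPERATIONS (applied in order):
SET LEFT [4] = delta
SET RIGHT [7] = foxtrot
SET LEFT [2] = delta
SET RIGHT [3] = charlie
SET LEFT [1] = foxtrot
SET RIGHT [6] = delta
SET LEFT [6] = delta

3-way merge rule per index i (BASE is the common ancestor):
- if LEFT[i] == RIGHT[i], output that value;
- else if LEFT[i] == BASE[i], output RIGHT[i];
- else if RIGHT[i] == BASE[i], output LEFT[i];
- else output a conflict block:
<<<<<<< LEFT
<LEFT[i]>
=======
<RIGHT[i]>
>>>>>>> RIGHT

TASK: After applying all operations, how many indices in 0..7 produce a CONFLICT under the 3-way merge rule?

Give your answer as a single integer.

Final LEFT:  [foxtrot, foxtrot, delta, bravo, delta, charlie, delta, charlie]
Final RIGHT: [foxtrot, alpha, bravo, charlie, echo, charlie, delta, foxtrot]
i=0: L=foxtrot R=foxtrot -> agree -> foxtrot
i=1: L=foxtrot, R=alpha=BASE -> take LEFT -> foxtrot
i=2: L=delta, R=bravo=BASE -> take LEFT -> delta
i=3: L=bravo=BASE, R=charlie -> take RIGHT -> charlie
i=4: L=delta, R=echo=BASE -> take LEFT -> delta
i=5: L=charlie R=charlie -> agree -> charlie
i=6: L=delta R=delta -> agree -> delta
i=7: L=charlie=BASE, R=foxtrot -> take RIGHT -> foxtrot
Conflict count: 0

Answer: 0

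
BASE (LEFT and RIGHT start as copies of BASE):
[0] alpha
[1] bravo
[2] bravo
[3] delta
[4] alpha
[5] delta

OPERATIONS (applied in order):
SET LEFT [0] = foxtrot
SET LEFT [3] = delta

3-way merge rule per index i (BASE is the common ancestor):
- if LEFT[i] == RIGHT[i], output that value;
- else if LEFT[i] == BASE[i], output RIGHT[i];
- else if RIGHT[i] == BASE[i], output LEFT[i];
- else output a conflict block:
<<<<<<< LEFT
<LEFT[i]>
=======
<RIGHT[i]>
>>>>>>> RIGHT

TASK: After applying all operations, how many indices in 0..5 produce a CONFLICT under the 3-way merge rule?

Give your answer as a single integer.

Answer: 0

Derivation:
Final LEFT:  [foxtrot, bravo, bravo, delta, alpha, delta]
Final RIGHT: [alpha, bravo, bravo, delta, alpha, delta]
i=0: L=foxtrot, R=alpha=BASE -> take LEFT -> foxtrot
i=1: L=bravo R=bravo -> agree -> bravo
i=2: L=bravo R=bravo -> agree -> bravo
i=3: L=delta R=delta -> agree -> delta
i=4: L=alpha R=alpha -> agree -> alpha
i=5: L=delta R=delta -> agree -> delta
Conflict count: 0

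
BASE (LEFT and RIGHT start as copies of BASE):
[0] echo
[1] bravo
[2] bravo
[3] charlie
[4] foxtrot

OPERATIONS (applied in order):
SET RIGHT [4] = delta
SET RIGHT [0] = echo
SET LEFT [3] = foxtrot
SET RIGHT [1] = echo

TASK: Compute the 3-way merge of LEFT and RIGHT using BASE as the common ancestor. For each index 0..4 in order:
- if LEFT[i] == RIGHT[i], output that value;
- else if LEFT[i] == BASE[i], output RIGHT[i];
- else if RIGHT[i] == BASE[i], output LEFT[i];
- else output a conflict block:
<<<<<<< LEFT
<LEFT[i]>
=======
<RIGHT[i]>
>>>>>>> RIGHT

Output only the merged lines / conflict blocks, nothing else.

Answer: echo
echo
bravo
foxtrot
delta

Derivation:
Final LEFT:  [echo, bravo, bravo, foxtrot, foxtrot]
Final RIGHT: [echo, echo, bravo, charlie, delta]
i=0: L=echo R=echo -> agree -> echo
i=1: L=bravo=BASE, R=echo -> take RIGHT -> echo
i=2: L=bravo R=bravo -> agree -> bravo
i=3: L=foxtrot, R=charlie=BASE -> take LEFT -> foxtrot
i=4: L=foxtrot=BASE, R=delta -> take RIGHT -> delta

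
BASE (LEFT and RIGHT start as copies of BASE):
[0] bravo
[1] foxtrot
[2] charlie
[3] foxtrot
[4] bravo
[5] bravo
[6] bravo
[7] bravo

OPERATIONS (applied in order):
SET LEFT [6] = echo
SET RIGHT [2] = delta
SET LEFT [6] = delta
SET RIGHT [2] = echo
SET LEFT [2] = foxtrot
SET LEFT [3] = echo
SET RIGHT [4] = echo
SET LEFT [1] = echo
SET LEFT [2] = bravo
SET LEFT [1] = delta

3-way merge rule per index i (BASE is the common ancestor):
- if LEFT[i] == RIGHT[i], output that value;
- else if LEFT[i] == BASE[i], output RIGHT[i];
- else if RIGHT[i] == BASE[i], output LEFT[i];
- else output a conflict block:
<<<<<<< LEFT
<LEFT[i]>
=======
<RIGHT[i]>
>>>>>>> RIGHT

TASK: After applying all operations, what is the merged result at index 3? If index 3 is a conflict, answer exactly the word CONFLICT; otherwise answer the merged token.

Answer: echo

Derivation:
Final LEFT:  [bravo, delta, bravo, echo, bravo, bravo, delta, bravo]
Final RIGHT: [bravo, foxtrot, echo, foxtrot, echo, bravo, bravo, bravo]
i=0: L=bravo R=bravo -> agree -> bravo
i=1: L=delta, R=foxtrot=BASE -> take LEFT -> delta
i=2: BASE=charlie L=bravo R=echo all differ -> CONFLICT
i=3: L=echo, R=foxtrot=BASE -> take LEFT -> echo
i=4: L=bravo=BASE, R=echo -> take RIGHT -> echo
i=5: L=bravo R=bravo -> agree -> bravo
i=6: L=delta, R=bravo=BASE -> take LEFT -> delta
i=7: L=bravo R=bravo -> agree -> bravo
Index 3 -> echo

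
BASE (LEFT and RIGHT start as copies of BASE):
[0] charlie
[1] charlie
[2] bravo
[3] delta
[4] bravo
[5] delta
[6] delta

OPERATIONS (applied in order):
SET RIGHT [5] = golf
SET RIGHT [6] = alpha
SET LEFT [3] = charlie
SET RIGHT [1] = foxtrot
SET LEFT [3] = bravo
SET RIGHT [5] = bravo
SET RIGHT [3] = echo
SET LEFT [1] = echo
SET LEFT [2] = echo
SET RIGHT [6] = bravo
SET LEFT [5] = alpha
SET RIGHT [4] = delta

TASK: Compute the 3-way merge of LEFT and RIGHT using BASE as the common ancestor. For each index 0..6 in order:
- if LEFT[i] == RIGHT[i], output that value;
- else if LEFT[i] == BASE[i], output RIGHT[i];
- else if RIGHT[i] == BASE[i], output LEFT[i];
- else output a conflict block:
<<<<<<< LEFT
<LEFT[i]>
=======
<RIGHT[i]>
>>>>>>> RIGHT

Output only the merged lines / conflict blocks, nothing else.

Final LEFT:  [charlie, echo, echo, bravo, bravo, alpha, delta]
Final RIGHT: [charlie, foxtrot, bravo, echo, delta, bravo, bravo]
i=0: L=charlie R=charlie -> agree -> charlie
i=1: BASE=charlie L=echo R=foxtrot all differ -> CONFLICT
i=2: L=echo, R=bravo=BASE -> take LEFT -> echo
i=3: BASE=delta L=bravo R=echo all differ -> CONFLICT
i=4: L=bravo=BASE, R=delta -> take RIGHT -> delta
i=5: BASE=delta L=alpha R=bravo all differ -> CONFLICT
i=6: L=delta=BASE, R=bravo -> take RIGHT -> bravo

Answer: charlie
<<<<<<< LEFT
echo
=======
foxtrot
>>>>>>> RIGHT
echo
<<<<<<< LEFT
bravo
=======
echo
>>>>>>> RIGHT
delta
<<<<<<< LEFT
alpha
=======
bravo
>>>>>>> RIGHT
bravo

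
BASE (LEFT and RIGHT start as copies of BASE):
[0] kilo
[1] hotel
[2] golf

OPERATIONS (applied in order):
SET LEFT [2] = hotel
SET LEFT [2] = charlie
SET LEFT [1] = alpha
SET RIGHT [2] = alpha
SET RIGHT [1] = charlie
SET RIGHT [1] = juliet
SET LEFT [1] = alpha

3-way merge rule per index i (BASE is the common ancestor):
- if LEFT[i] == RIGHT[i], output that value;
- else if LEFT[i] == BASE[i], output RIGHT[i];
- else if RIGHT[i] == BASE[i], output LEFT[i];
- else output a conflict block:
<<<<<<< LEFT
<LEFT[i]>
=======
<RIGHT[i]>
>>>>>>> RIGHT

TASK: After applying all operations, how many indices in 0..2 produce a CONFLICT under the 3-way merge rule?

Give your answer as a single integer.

Final LEFT:  [kilo, alpha, charlie]
Final RIGHT: [kilo, juliet, alpha]
i=0: L=kilo R=kilo -> agree -> kilo
i=1: BASE=hotel L=alpha R=juliet all differ -> CONFLICT
i=2: BASE=golf L=charlie R=alpha all differ -> CONFLICT
Conflict count: 2

Answer: 2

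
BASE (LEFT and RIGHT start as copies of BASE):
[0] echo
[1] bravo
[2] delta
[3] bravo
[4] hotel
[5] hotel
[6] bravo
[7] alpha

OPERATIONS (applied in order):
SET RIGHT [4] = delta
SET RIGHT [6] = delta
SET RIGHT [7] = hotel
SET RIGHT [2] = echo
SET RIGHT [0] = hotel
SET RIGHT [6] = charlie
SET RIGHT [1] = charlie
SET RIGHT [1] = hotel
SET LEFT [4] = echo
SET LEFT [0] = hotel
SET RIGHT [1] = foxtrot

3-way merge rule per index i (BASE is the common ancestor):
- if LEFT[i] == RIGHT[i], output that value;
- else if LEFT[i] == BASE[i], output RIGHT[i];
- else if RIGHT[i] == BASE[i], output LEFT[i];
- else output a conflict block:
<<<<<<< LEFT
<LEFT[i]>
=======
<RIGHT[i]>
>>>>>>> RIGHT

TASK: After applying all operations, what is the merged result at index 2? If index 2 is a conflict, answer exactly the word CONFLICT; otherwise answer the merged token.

Final LEFT:  [hotel, bravo, delta, bravo, echo, hotel, bravo, alpha]
Final RIGHT: [hotel, foxtrot, echo, bravo, delta, hotel, charlie, hotel]
i=0: L=hotel R=hotel -> agree -> hotel
i=1: L=bravo=BASE, R=foxtrot -> take RIGHT -> foxtrot
i=2: L=delta=BASE, R=echo -> take RIGHT -> echo
i=3: L=bravo R=bravo -> agree -> bravo
i=4: BASE=hotel L=echo R=delta all differ -> CONFLICT
i=5: L=hotel R=hotel -> agree -> hotel
i=6: L=bravo=BASE, R=charlie -> take RIGHT -> charlie
i=7: L=alpha=BASE, R=hotel -> take RIGHT -> hotel
Index 2 -> echo

Answer: echo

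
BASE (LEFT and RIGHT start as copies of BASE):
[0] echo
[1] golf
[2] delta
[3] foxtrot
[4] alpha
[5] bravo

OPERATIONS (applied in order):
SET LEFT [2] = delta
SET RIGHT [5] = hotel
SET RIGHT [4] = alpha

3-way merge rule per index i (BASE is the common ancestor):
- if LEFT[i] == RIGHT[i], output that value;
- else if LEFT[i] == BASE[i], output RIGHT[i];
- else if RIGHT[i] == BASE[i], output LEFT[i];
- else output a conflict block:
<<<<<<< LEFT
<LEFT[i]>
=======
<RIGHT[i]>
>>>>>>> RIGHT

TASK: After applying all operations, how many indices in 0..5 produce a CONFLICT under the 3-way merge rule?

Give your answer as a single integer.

Answer: 0

Derivation:
Final LEFT:  [echo, golf, delta, foxtrot, alpha, bravo]
Final RIGHT: [echo, golf, delta, foxtrot, alpha, hotel]
i=0: L=echo R=echo -> agree -> echo
i=1: L=golf R=golf -> agree -> golf
i=2: L=delta R=delta -> agree -> delta
i=3: L=foxtrot R=foxtrot -> agree -> foxtrot
i=4: L=alpha R=alpha -> agree -> alpha
i=5: L=bravo=BASE, R=hotel -> take RIGHT -> hotel
Conflict count: 0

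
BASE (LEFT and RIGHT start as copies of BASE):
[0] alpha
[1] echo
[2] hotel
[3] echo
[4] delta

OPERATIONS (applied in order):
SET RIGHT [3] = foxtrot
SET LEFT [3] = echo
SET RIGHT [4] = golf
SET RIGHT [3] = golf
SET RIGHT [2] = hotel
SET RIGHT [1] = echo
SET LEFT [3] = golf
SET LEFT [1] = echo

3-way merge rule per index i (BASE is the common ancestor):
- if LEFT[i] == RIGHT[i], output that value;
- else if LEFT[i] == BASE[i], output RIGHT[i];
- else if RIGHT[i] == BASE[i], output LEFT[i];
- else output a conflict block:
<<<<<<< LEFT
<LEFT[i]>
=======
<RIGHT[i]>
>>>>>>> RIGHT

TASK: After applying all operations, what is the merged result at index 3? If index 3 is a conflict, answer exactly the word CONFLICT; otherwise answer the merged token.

Answer: golf

Derivation:
Final LEFT:  [alpha, echo, hotel, golf, delta]
Final RIGHT: [alpha, echo, hotel, golf, golf]
i=0: L=alpha R=alpha -> agree -> alpha
i=1: L=echo R=echo -> agree -> echo
i=2: L=hotel R=hotel -> agree -> hotel
i=3: L=golf R=golf -> agree -> golf
i=4: L=delta=BASE, R=golf -> take RIGHT -> golf
Index 3 -> golf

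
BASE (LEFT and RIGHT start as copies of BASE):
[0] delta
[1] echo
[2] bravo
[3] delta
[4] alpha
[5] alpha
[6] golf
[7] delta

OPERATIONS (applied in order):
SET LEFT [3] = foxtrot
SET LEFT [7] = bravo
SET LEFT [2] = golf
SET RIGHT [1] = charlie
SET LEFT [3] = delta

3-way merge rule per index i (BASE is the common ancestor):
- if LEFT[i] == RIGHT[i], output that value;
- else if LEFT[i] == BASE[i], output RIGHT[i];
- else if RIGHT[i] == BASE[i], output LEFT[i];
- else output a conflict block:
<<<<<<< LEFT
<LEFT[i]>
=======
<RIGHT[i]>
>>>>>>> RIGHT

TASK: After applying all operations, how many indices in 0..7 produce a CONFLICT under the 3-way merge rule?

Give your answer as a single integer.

Answer: 0

Derivation:
Final LEFT:  [delta, echo, golf, delta, alpha, alpha, golf, bravo]
Final RIGHT: [delta, charlie, bravo, delta, alpha, alpha, golf, delta]
i=0: L=delta R=delta -> agree -> delta
i=1: L=echo=BASE, R=charlie -> take RIGHT -> charlie
i=2: L=golf, R=bravo=BASE -> take LEFT -> golf
i=3: L=delta R=delta -> agree -> delta
i=4: L=alpha R=alpha -> agree -> alpha
i=5: L=alpha R=alpha -> agree -> alpha
i=6: L=golf R=golf -> agree -> golf
i=7: L=bravo, R=delta=BASE -> take LEFT -> bravo
Conflict count: 0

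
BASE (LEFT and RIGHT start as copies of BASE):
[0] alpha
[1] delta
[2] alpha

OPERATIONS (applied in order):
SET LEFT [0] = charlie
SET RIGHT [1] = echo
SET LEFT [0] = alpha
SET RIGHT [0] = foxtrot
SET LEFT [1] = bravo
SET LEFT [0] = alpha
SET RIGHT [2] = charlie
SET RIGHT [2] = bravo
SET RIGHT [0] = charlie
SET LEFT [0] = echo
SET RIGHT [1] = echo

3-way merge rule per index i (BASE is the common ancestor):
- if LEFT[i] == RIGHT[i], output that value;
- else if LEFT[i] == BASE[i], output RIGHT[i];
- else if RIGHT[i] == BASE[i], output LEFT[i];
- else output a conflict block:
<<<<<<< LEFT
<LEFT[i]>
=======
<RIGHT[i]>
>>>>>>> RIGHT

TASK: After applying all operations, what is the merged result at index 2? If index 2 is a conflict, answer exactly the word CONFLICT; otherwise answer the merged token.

Final LEFT:  [echo, bravo, alpha]
Final RIGHT: [charlie, echo, bravo]
i=0: BASE=alpha L=echo R=charlie all differ -> CONFLICT
i=1: BASE=delta L=bravo R=echo all differ -> CONFLICT
i=2: L=alpha=BASE, R=bravo -> take RIGHT -> bravo
Index 2 -> bravo

Answer: bravo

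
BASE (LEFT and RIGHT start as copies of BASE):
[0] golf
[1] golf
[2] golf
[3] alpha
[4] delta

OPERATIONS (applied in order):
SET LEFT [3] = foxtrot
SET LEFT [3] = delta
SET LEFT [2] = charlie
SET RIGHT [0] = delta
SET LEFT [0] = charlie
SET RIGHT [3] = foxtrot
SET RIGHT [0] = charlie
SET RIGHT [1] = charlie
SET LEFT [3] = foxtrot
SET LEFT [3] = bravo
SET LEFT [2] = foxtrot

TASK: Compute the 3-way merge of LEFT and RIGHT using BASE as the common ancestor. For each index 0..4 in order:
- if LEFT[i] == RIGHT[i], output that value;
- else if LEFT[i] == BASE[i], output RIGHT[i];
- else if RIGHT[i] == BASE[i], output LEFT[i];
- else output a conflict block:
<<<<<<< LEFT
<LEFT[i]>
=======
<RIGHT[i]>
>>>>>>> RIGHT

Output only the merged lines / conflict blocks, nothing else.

Final LEFT:  [charlie, golf, foxtrot, bravo, delta]
Final RIGHT: [charlie, charlie, golf, foxtrot, delta]
i=0: L=charlie R=charlie -> agree -> charlie
i=1: L=golf=BASE, R=charlie -> take RIGHT -> charlie
i=2: L=foxtrot, R=golf=BASE -> take LEFT -> foxtrot
i=3: BASE=alpha L=bravo R=foxtrot all differ -> CONFLICT
i=4: L=delta R=delta -> agree -> delta

Answer: charlie
charlie
foxtrot
<<<<<<< LEFT
bravo
=======
foxtrot
>>>>>>> RIGHT
delta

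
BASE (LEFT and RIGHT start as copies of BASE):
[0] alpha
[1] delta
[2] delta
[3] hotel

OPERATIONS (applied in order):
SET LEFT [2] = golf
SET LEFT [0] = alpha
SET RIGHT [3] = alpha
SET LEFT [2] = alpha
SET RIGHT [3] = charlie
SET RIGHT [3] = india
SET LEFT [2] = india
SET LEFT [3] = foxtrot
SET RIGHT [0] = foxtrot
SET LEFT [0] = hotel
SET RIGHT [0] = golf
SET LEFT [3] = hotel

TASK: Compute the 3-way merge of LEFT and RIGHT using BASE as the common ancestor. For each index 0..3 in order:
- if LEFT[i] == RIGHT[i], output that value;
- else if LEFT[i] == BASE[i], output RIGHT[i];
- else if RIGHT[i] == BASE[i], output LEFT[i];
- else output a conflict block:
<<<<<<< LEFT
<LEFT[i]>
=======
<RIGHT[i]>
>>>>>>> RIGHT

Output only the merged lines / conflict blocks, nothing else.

Final LEFT:  [hotel, delta, india, hotel]
Final RIGHT: [golf, delta, delta, india]
i=0: BASE=alpha L=hotel R=golf all differ -> CONFLICT
i=1: L=delta R=delta -> agree -> delta
i=2: L=india, R=delta=BASE -> take LEFT -> india
i=3: L=hotel=BASE, R=india -> take RIGHT -> india

Answer: <<<<<<< LEFT
hotel
=======
golf
>>>>>>> RIGHT
delta
india
india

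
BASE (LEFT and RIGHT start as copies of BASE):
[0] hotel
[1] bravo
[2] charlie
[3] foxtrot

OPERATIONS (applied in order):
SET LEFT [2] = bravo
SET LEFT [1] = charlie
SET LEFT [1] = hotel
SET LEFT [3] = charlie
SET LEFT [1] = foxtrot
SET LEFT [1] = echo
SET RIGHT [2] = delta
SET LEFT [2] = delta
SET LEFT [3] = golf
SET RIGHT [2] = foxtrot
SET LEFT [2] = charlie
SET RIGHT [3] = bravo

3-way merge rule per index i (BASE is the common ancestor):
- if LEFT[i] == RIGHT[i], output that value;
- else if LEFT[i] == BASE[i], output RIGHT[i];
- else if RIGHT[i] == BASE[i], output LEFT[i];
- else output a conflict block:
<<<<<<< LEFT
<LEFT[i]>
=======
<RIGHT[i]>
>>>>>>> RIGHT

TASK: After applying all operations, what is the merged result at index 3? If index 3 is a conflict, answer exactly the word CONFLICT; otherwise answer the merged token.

Final LEFT:  [hotel, echo, charlie, golf]
Final RIGHT: [hotel, bravo, foxtrot, bravo]
i=0: L=hotel R=hotel -> agree -> hotel
i=1: L=echo, R=bravo=BASE -> take LEFT -> echo
i=2: L=charlie=BASE, R=foxtrot -> take RIGHT -> foxtrot
i=3: BASE=foxtrot L=golf R=bravo all differ -> CONFLICT
Index 3 -> CONFLICT

Answer: CONFLICT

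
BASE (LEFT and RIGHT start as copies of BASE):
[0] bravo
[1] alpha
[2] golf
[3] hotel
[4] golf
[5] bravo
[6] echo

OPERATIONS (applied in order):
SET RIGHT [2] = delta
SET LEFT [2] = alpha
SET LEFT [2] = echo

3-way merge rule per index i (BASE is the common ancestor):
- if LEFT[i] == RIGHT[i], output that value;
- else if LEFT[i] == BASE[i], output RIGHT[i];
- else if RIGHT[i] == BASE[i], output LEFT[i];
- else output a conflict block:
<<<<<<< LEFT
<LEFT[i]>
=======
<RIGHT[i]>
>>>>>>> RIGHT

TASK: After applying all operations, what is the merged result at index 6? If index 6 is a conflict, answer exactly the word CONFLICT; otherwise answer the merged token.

Final LEFT:  [bravo, alpha, echo, hotel, golf, bravo, echo]
Final RIGHT: [bravo, alpha, delta, hotel, golf, bravo, echo]
i=0: L=bravo R=bravo -> agree -> bravo
i=1: L=alpha R=alpha -> agree -> alpha
i=2: BASE=golf L=echo R=delta all differ -> CONFLICT
i=3: L=hotel R=hotel -> agree -> hotel
i=4: L=golf R=golf -> agree -> golf
i=5: L=bravo R=bravo -> agree -> bravo
i=6: L=echo R=echo -> agree -> echo
Index 6 -> echo

Answer: echo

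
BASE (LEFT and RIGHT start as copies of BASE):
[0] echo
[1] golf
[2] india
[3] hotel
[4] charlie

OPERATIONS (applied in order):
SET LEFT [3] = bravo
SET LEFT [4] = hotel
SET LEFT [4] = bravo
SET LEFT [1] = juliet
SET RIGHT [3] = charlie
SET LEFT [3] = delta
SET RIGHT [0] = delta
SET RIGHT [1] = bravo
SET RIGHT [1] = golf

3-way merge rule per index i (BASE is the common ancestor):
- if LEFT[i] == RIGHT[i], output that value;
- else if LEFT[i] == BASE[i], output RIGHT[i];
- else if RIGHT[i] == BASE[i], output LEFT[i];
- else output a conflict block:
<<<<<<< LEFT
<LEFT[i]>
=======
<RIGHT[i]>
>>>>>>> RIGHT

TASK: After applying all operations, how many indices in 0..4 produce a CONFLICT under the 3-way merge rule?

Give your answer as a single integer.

Final LEFT:  [echo, juliet, india, delta, bravo]
Final RIGHT: [delta, golf, india, charlie, charlie]
i=0: L=echo=BASE, R=delta -> take RIGHT -> delta
i=1: L=juliet, R=golf=BASE -> take LEFT -> juliet
i=2: L=india R=india -> agree -> india
i=3: BASE=hotel L=delta R=charlie all differ -> CONFLICT
i=4: L=bravo, R=charlie=BASE -> take LEFT -> bravo
Conflict count: 1

Answer: 1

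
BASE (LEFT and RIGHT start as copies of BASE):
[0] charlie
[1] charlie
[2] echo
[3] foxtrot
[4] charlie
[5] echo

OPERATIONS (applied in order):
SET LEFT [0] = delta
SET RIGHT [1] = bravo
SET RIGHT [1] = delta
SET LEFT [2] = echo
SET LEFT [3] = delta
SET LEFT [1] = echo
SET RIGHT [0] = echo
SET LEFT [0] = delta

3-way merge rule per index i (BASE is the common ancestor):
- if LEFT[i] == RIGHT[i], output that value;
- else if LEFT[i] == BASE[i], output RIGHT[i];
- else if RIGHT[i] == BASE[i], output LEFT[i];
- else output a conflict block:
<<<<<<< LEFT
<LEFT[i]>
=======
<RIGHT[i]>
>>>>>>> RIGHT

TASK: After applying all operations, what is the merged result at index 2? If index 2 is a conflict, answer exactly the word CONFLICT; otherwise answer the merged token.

Final LEFT:  [delta, echo, echo, delta, charlie, echo]
Final RIGHT: [echo, delta, echo, foxtrot, charlie, echo]
i=0: BASE=charlie L=delta R=echo all differ -> CONFLICT
i=1: BASE=charlie L=echo R=delta all differ -> CONFLICT
i=2: L=echo R=echo -> agree -> echo
i=3: L=delta, R=foxtrot=BASE -> take LEFT -> delta
i=4: L=charlie R=charlie -> agree -> charlie
i=5: L=echo R=echo -> agree -> echo
Index 2 -> echo

Answer: echo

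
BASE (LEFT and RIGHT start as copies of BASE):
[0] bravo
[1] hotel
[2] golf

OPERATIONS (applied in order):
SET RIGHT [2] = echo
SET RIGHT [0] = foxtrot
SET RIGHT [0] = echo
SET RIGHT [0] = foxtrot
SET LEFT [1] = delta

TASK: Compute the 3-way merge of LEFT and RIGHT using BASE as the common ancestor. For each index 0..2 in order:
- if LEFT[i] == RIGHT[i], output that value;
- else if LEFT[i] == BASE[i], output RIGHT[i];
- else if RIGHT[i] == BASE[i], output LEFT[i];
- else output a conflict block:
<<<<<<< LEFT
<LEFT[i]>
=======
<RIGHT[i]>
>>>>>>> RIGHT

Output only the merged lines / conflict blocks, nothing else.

Answer: foxtrot
delta
echo

Derivation:
Final LEFT:  [bravo, delta, golf]
Final RIGHT: [foxtrot, hotel, echo]
i=0: L=bravo=BASE, R=foxtrot -> take RIGHT -> foxtrot
i=1: L=delta, R=hotel=BASE -> take LEFT -> delta
i=2: L=golf=BASE, R=echo -> take RIGHT -> echo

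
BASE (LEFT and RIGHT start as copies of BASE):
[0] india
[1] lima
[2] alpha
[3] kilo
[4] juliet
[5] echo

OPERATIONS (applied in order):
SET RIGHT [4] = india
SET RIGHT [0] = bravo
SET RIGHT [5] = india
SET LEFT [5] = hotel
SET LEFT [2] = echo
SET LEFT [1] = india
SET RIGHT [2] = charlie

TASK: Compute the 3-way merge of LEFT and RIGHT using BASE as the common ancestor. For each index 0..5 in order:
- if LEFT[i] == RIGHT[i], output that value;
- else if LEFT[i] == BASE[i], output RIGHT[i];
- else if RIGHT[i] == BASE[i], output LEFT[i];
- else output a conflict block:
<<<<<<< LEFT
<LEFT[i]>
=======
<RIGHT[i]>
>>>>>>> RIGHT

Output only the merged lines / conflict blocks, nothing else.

Final LEFT:  [india, india, echo, kilo, juliet, hotel]
Final RIGHT: [bravo, lima, charlie, kilo, india, india]
i=0: L=india=BASE, R=bravo -> take RIGHT -> bravo
i=1: L=india, R=lima=BASE -> take LEFT -> india
i=2: BASE=alpha L=echo R=charlie all differ -> CONFLICT
i=3: L=kilo R=kilo -> agree -> kilo
i=4: L=juliet=BASE, R=india -> take RIGHT -> india
i=5: BASE=echo L=hotel R=india all differ -> CONFLICT

Answer: bravo
india
<<<<<<< LEFT
echo
=======
charlie
>>>>>>> RIGHT
kilo
india
<<<<<<< LEFT
hotel
=======
india
>>>>>>> RIGHT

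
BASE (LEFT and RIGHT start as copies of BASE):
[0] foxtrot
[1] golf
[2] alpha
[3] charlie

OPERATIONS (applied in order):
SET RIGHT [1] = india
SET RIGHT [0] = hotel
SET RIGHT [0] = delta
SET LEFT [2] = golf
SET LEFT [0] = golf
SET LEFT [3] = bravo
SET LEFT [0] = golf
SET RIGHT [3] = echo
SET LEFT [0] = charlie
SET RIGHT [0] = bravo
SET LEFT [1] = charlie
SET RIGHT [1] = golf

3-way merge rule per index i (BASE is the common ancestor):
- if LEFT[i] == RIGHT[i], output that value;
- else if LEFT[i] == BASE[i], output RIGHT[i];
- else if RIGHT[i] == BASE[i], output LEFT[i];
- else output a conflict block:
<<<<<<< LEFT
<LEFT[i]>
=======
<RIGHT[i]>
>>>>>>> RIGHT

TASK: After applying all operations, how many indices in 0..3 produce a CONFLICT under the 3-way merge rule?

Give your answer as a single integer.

Answer: 2

Derivation:
Final LEFT:  [charlie, charlie, golf, bravo]
Final RIGHT: [bravo, golf, alpha, echo]
i=0: BASE=foxtrot L=charlie R=bravo all differ -> CONFLICT
i=1: L=charlie, R=golf=BASE -> take LEFT -> charlie
i=2: L=golf, R=alpha=BASE -> take LEFT -> golf
i=3: BASE=charlie L=bravo R=echo all differ -> CONFLICT
Conflict count: 2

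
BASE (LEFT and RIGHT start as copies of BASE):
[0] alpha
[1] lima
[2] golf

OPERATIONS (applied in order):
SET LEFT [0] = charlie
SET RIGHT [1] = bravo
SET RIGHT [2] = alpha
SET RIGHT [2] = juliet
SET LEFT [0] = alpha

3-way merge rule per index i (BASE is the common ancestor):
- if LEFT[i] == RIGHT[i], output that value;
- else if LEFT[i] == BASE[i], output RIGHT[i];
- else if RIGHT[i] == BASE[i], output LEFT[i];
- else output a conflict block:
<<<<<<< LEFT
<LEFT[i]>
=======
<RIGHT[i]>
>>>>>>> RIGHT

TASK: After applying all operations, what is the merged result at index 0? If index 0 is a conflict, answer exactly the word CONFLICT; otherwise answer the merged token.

Final LEFT:  [alpha, lima, golf]
Final RIGHT: [alpha, bravo, juliet]
i=0: L=alpha R=alpha -> agree -> alpha
i=1: L=lima=BASE, R=bravo -> take RIGHT -> bravo
i=2: L=golf=BASE, R=juliet -> take RIGHT -> juliet
Index 0 -> alpha

Answer: alpha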